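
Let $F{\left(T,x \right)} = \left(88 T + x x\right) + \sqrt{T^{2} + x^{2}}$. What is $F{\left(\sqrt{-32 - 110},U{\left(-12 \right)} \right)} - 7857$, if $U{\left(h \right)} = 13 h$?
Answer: $16479 + \sqrt{24194} + 88 i \sqrt{142} \approx 16635.0 + 1048.6 i$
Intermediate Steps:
$F{\left(T,x \right)} = x^{2} + \sqrt{T^{2} + x^{2}} + 88 T$ ($F{\left(T,x \right)} = \left(88 T + x^{2}\right) + \sqrt{T^{2} + x^{2}} = \left(x^{2} + 88 T\right) + \sqrt{T^{2} + x^{2}} = x^{2} + \sqrt{T^{2} + x^{2}} + 88 T$)
$F{\left(\sqrt{-32 - 110},U{\left(-12 \right)} \right)} - 7857 = \left(\left(13 \left(-12\right)\right)^{2} + \sqrt{\left(\sqrt{-32 - 110}\right)^{2} + \left(13 \left(-12\right)\right)^{2}} + 88 \sqrt{-32 - 110}\right) - 7857 = \left(\left(-156\right)^{2} + \sqrt{\left(\sqrt{-142}\right)^{2} + \left(-156\right)^{2}} + 88 \sqrt{-142}\right) - 7857 = \left(24336 + \sqrt{\left(i \sqrt{142}\right)^{2} + 24336} + 88 i \sqrt{142}\right) - 7857 = \left(24336 + \sqrt{-142 + 24336} + 88 i \sqrt{142}\right) - 7857 = \left(24336 + \sqrt{24194} + 88 i \sqrt{142}\right) - 7857 = 16479 + \sqrt{24194} + 88 i \sqrt{142}$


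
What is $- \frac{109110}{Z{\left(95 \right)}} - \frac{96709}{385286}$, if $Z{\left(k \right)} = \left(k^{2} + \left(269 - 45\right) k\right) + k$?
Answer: $- \frac{2248925453}{585634720} \approx -3.8401$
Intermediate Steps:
$Z{\left(k \right)} = k^{2} + 225 k$ ($Z{\left(k \right)} = \left(k^{2} + \left(269 - 45\right) k\right) + k = \left(k^{2} + 224 k\right) + k = k^{2} + 225 k$)
$- \frac{109110}{Z{\left(95 \right)}} - \frac{96709}{385286} = - \frac{109110}{95 \left(225 + 95\right)} - \frac{96709}{385286} = - \frac{109110}{95 \cdot 320} - \frac{96709}{385286} = - \frac{109110}{30400} - \frac{96709}{385286} = \left(-109110\right) \frac{1}{30400} - \frac{96709}{385286} = - \frac{10911}{3040} - \frac{96709}{385286} = - \frac{2248925453}{585634720}$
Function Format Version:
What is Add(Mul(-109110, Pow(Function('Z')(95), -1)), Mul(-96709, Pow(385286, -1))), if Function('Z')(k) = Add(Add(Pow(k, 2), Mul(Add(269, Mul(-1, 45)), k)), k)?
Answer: Rational(-2248925453, 585634720) ≈ -3.8401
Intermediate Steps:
Function('Z')(k) = Add(Pow(k, 2), Mul(225, k)) (Function('Z')(k) = Add(Add(Pow(k, 2), Mul(Add(269, -45), k)), k) = Add(Add(Pow(k, 2), Mul(224, k)), k) = Add(Pow(k, 2), Mul(225, k)))
Add(Mul(-109110, Pow(Function('Z')(95), -1)), Mul(-96709, Pow(385286, -1))) = Add(Mul(-109110, Pow(Mul(95, Add(225, 95)), -1)), Mul(-96709, Pow(385286, -1))) = Add(Mul(-109110, Pow(Mul(95, 320), -1)), Mul(-96709, Rational(1, 385286))) = Add(Mul(-109110, Pow(30400, -1)), Rational(-96709, 385286)) = Add(Mul(-109110, Rational(1, 30400)), Rational(-96709, 385286)) = Add(Rational(-10911, 3040), Rational(-96709, 385286)) = Rational(-2248925453, 585634720)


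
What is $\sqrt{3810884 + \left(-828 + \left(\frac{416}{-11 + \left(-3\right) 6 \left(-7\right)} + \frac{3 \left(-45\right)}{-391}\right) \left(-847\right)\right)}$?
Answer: $\frac{\sqrt{14549301142305}}{1955} \approx 1951.1$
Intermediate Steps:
$\sqrt{3810884 + \left(-828 + \left(\frac{416}{-11 + \left(-3\right) 6 \left(-7\right)} + \frac{3 \left(-45\right)}{-391}\right) \left(-847\right)\right)} = \sqrt{3810884 + \left(-828 + \left(\frac{416}{-11 - -126} - - \frac{135}{391}\right) \left(-847\right)\right)} = \sqrt{3810884 + \left(-828 + \left(\frac{416}{-11 + 126} + \frac{135}{391}\right) \left(-847\right)\right)} = \sqrt{3810884 + \left(-828 + \left(\frac{416}{115} + \frac{135}{391}\right) \left(-847\right)\right)} = \sqrt{3810884 + \left(-828 + \frac{7747}{1955} \left(-847\right)\right)} = \sqrt{3810884 - \frac{8180449}{1955}} = \sqrt{\frac{7442097771}{1955}} = \frac{\sqrt{14549301142305}}{1955}$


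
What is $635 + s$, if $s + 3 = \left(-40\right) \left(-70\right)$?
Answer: $3432$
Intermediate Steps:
$s = 2797$ ($s = -3 - -2800 = -3 + 2800 = 2797$)
$635 + s = 635 + 2797 = 3432$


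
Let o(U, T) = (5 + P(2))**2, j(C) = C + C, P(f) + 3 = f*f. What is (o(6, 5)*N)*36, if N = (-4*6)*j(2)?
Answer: -124416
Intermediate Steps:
P(f) = -3 + f**2 (P(f) = -3 + f*f = -3 + f**2)
j(C) = 2*C
o(U, T) = 36 (o(U, T) = (5 + (-3 + 2**2))**2 = (5 + (-3 + 4))**2 = (5 + 1)**2 = 6**2 = 36)
N = -96 (N = (-4*6)*(2*2) = -24*4 = -96)
(o(6, 5)*N)*36 = (36*(-96))*36 = -3456*36 = -124416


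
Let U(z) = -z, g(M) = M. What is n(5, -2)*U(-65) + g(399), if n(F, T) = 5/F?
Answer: 464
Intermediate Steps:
n(5, -2)*U(-65) + g(399) = (5/5)*(-1*(-65)) + 399 = (5*(1/5))*65 + 399 = 1*65 + 399 = 65 + 399 = 464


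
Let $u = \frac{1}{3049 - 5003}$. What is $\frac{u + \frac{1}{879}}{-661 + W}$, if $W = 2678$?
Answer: $\frac{1075}{3464330622} \approx 3.1031 \cdot 10^{-7}$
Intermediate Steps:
$u = - \frac{1}{1954}$ ($u = \frac{1}{-1954} = - \frac{1}{1954} \approx -0.00051177$)
$\frac{u + \frac{1}{879}}{-661 + W} = \frac{- \frac{1}{1954} + \frac{1}{879}}{-661 + 2678} = \frac{- \frac{1}{1954} + \frac{1}{879}}{2017} = \frac{1075}{1717566} \cdot \frac{1}{2017} = \frac{1075}{3464330622}$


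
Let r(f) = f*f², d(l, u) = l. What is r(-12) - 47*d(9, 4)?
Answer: -2151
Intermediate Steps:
r(f) = f³
r(-12) - 47*d(9, 4) = (-12)³ - 47*9 = -1728 - 423 = -2151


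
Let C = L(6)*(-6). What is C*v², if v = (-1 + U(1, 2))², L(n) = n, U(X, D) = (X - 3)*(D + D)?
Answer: -236196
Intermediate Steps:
U(X, D) = 2*D*(-3 + X) (U(X, D) = (-3 + X)*(2*D) = 2*D*(-3 + X))
C = -36 (C = 6*(-6) = -36)
v = 81 (v = (-1 + 2*2*(-3 + 1))² = (-1 + 2*2*(-2))² = (-1 - 8)² = (-9)² = 81)
C*v² = -36*81² = -36*6561 = -236196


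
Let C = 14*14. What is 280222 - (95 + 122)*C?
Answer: 237690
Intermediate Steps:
C = 196
280222 - (95 + 122)*C = 280222 - (95 + 122)*196 = 280222 - 217*196 = 280222 - 1*42532 = 280222 - 42532 = 237690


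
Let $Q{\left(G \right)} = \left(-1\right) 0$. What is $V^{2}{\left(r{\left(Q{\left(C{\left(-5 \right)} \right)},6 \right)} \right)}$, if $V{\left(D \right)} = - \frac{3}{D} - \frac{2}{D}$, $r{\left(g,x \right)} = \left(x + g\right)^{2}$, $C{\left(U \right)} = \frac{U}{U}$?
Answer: $\frac{25}{1296} \approx 0.01929$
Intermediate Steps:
$C{\left(U \right)} = 1$
$Q{\left(G \right)} = 0$
$r{\left(g,x \right)} = \left(g + x\right)^{2}$
$V{\left(D \right)} = - \frac{5}{D}$
$V^{2}{\left(r{\left(Q{\left(C{\left(-5 \right)} \right)},6 \right)} \right)} = \left(- \frac{5}{\left(0 + 6\right)^{2}}\right)^{2} = \left(- \frac{5}{6^{2}}\right)^{2} = \left(- \frac{5}{36}\right)^{2} = \frac{25}{1296}$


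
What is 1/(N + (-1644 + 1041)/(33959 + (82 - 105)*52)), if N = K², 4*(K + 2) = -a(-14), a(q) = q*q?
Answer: 163/423960 ≈ 0.00038447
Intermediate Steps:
a(q) = q²
K = -51 (K = -2 + (-1*(-14)²)/4 = -2 + (-1*196)/4 = -2 + (¼)*(-196) = -2 - 49 = -51)
N = 2601 (N = (-51)² = 2601)
1/(N + (-1644 + 1041)/(33959 + (82 - 105)*52)) = 1/(2601 + (-1644 + 1041)/(33959 + (82 - 105)*52)) = 1/(2601 - 603/(33959 - 23*52)) = 1/(2601 - 603/(33959 - 1196)) = 1/(2601 - 603/32763) = 1/(2601 - 603*1/32763) = 1/(2601 - 3/163) = 1/(423960/163) = 163/423960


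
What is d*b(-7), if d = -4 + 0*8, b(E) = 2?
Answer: -8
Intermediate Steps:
d = -4 (d = -4 + 0 = -4)
d*b(-7) = -4*2 = -8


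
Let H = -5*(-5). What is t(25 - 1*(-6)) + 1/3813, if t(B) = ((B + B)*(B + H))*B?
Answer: 410400817/3813 ≈ 1.0763e+5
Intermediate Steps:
H = 25
t(B) = 2*B²*(25 + B) (t(B) = ((B + B)*(B + 25))*B = ((2*B)*(25 + B))*B = (2*B*(25 + B))*B = 2*B²*(25 + B))
t(25 - 1*(-6)) + 1/3813 = 2*(25 - 1*(-6))²*(25 + (25 - 1*(-6))) + 1/3813 = 2*(25 + 6)²*(25 + (25 + 6)) + 1/3813 = 2*31²*(25 + 31) + 1/3813 = 2*961*56 + 1/3813 = 107632 + 1/3813 = 410400817/3813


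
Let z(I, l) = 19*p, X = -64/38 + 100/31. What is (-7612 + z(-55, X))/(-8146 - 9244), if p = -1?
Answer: 7631/17390 ≈ 0.43882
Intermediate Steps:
X = 908/589 (X = -64*1/38 + 100*(1/31) = -32/19 + 100/31 = 908/589 ≈ 1.5416)
z(I, l) = -19 (z(I, l) = 19*(-1) = -19)
(-7612 + z(-55, X))/(-8146 - 9244) = (-7612 - 19)/(-8146 - 9244) = -7631/(-17390) = -7631*(-1/17390) = 7631/17390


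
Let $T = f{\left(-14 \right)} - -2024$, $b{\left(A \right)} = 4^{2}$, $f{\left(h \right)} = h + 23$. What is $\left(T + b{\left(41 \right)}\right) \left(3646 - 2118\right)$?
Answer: $3130872$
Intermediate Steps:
$f{\left(h \right)} = 23 + h$
$b{\left(A \right)} = 16$
$T = 2033$ ($T = \left(23 - 14\right) - -2024 = 9 + 2024 = 2033$)
$\left(T + b{\left(41 \right)}\right) \left(3646 - 2118\right) = \left(2033 + 16\right) \left(3646 - 2118\right) = 2049 \cdot 1528 = 3130872$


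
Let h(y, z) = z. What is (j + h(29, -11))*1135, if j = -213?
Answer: -254240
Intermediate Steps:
(j + h(29, -11))*1135 = (-213 - 11)*1135 = -224*1135 = -254240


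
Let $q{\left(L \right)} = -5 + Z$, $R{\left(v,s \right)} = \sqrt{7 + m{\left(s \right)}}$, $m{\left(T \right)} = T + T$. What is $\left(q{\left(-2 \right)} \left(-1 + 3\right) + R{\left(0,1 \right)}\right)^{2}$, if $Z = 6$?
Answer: $25$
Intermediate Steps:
$m{\left(T \right)} = 2 T$
$R{\left(v,s \right)} = \sqrt{7 + 2 s}$
$q{\left(L \right)} = 1$ ($q{\left(L \right)} = -5 + 6 = 1$)
$\left(q{\left(-2 \right)} \left(-1 + 3\right) + R{\left(0,1 \right)}\right)^{2} = \left(1 \left(-1 + 3\right) + \sqrt{7 + 2 \cdot 1}\right)^{2} = \left(1 \cdot 2 + \sqrt{7 + 2}\right)^{2} = \left(2 + \sqrt{9}\right)^{2} = \left(2 + 3\right)^{2} = 5^{2} = 25$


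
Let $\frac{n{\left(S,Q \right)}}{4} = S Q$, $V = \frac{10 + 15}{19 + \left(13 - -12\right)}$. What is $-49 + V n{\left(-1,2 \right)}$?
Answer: $- \frac{589}{11} \approx -53.545$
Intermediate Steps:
$V = \frac{25}{44}$ ($V = \frac{25}{19 + \left(13 + 12\right)} = \frac{25}{19 + 25} = \frac{25}{44} \approx 0.56818$)
$n{\left(S,Q \right)} = 4 Q S$ ($n{\left(S,Q \right)} = 4 S Q = 4 Q S$)
$-49 + V n{\left(-1,2 \right)} = -49 + \frac{25 \cdot 4 \cdot 2 \left(-1\right)}{44} = -49 + \frac{25}{44} \left(-8\right) = -49 - \frac{50}{11} = - \frac{589}{11}$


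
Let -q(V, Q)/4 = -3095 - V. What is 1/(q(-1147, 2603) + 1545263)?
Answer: 1/1553055 ≈ 6.4389e-7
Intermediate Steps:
q(V, Q) = 12380 + 4*V (q(V, Q) = -4*(-3095 - V) = 12380 + 4*V)
1/(q(-1147, 2603) + 1545263) = 1/((12380 + 4*(-1147)) + 1545263) = 1/((12380 - 4588) + 1545263) = 1/(7792 + 1545263) = 1/1553055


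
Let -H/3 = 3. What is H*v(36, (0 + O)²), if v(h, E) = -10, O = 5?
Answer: 90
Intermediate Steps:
H = -9 (H = -3*3 = -9)
H*v(36, (0 + O)²) = -9*(-10) = 90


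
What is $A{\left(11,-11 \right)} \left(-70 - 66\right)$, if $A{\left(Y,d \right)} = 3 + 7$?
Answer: $-1360$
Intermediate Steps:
$A{\left(Y,d \right)} = 10$
$A{\left(11,-11 \right)} \left(-70 - 66\right) = 10 \left(-70 - 66\right) = 10 \left(-136\right) = -1360$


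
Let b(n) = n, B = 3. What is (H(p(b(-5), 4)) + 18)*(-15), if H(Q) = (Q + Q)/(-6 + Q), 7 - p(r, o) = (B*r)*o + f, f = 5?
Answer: -4245/14 ≈ -303.21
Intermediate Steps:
p(r, o) = 2 - 3*o*r (p(r, o) = 7 - ((3*r)*o + 5) = 7 - (3*o*r + 5) = 7 - (5 + 3*o*r) = 7 + (-5 - 3*o*r) = 2 - 3*o*r)
H(Q) = 2*Q/(-6 + Q) (H(Q) = (2*Q)/(-6 + Q) = 2*Q/(-6 + Q))
(H(p(b(-5), 4)) + 18)*(-15) = (2*(2 - 3*4*(-5))/(-6 + (2 - 3*4*(-5))) + 18)*(-15) = (2*(2 + 60)/(-6 + (2 + 60)) + 18)*(-15) = (2*62/(-6 + 62) + 18)*(-15) = (2*62/56 + 18)*(-15) = (2*62*(1/56) + 18)*(-15) = (31/14 + 18)*(-15) = (283/14)*(-15) = -4245/14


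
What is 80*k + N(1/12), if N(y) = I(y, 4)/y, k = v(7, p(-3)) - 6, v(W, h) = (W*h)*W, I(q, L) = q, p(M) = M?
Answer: -12239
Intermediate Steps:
v(W, h) = h*W**2
k = -153 (k = -3*7**2 - 6 = -3*49 - 6 = -147 - 6 = -153)
N(y) = 1 (N(y) = y/y = 1)
80*k + N(1/12) = 80*(-153) + 1 = -12240 + 1 = -12239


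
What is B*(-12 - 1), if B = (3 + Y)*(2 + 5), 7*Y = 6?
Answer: -351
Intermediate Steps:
Y = 6/7 (Y = (⅐)*6 = 6/7 ≈ 0.85714)
B = 27 (B = (3 + 6/7)*(2 + 5) = (27/7)*7 = 27)
B*(-12 - 1) = 27*(-12 - 1) = 27*(-13) = -351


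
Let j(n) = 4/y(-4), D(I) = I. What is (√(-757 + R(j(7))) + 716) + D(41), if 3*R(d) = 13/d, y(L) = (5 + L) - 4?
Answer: 757 + I*√3041/2 ≈ 757.0 + 27.573*I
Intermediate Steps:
y(L) = 1 + L
j(n) = -4/3 (j(n) = 4/(1 - 4) = 4/(-3) = 4*(-⅓) = -4/3)
R(d) = 13/(3*d) (R(d) = (13/d)/3 = 13/(3*d))
(√(-757 + R(j(7))) + 716) + D(41) = (√(-757 + 13/(3*(-4/3))) + 716) + 41 = (√(-757 + (13/3)*(-¾)) + 716) + 41 = (√(-757 - 13/4) + 716) + 41 = (√(-3041/4) + 716) + 41 = (I*√3041/2 + 716) + 41 = (716 + I*√3041/2) + 41 = 757 + I*√3041/2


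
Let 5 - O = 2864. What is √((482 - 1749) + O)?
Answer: I*√4126 ≈ 64.234*I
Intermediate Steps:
O = -2859 (O = 5 - 1*2864 = 5 - 2864 = -2859)
√((482 - 1749) + O) = √((482 - 1749) - 2859) = √(-1267 - 2859) = √(-4126) = I*√4126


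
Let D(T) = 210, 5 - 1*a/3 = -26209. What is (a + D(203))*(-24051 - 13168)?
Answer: -2934792588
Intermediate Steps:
a = 78642 (a = 15 - 3*(-26209) = 15 + 78627 = 78642)
(a + D(203))*(-24051 - 13168) = (78642 + 210)*(-24051 - 13168) = 78852*(-37219) = -2934792588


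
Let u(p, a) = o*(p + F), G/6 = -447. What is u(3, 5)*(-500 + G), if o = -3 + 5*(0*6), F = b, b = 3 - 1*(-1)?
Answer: 66822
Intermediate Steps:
G = -2682 (G = 6*(-447) = -2682)
b = 4 (b = 3 + 1 = 4)
F = 4
o = -3 (o = -3 + 5*0 = -3 + 0 = -3)
u(p, a) = -12 - 3*p (u(p, a) = -3*(p + 4) = -3*(4 + p) = -12 - 3*p)
u(3, 5)*(-500 + G) = (-12 - 3*3)*(-500 - 2682) = (-12 - 9)*(-3182) = -21*(-3182) = 66822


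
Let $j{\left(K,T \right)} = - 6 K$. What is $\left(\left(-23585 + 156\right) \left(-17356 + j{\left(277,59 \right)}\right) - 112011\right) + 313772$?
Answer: $445774483$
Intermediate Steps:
$\left(\left(-23585 + 156\right) \left(-17356 + j{\left(277,59 \right)}\right) - 112011\right) + 313772 = \left(\left(-23585 + 156\right) \left(-17356 - 1662\right) - 112011\right) + 313772 = \left(- 23429 \left(-17356 - 1662\right) - 112011\right) + 313772 = \left(\left(-23429\right) \left(-19018\right) - 112011\right) + 313772 = \left(445572722 - 112011\right) + 313772 = 445460711 + 313772 = 445774483$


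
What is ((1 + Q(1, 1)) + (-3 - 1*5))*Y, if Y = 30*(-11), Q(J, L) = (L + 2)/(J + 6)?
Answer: 15180/7 ≈ 2168.6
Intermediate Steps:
Q(J, L) = (2 + L)/(6 + J)
Y = -330
((1 + Q(1, 1)) + (-3 - 1*5))*Y = ((1 + (2 + 1)/(6 + 1)) + (-3 - 1*5))*(-330) = ((1 + 3/7) + (-3 - 5))*(-330) = ((1 + (⅐)*3) - 8)*(-330) = ((1 + 3/7) - 8)*(-330) = (10/7 - 8)*(-330) = -46/7*(-330) = 15180/7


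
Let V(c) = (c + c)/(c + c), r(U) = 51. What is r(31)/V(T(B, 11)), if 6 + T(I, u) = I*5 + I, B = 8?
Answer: 51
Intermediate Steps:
T(I, u) = -6 + 6*I (T(I, u) = -6 + (I*5 + I) = -6 + (5*I + I) = -6 + 6*I)
V(c) = 1 (V(c) = (2*c)/((2*c)) = (2*c)*(1/(2*c)) = 1)
r(31)/V(T(B, 11)) = 51/1 = 51*1 = 51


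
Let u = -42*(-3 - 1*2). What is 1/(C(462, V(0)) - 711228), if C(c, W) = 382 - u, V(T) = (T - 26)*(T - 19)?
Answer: -1/711056 ≈ -1.4064e-6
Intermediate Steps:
u = 210 (u = -42*(-3 - 2) = -42*(-5) = 210)
V(T) = (-26 + T)*(-19 + T)
C(c, W) = 172 (C(c, W) = 382 - 1*210 = 382 - 210 = 172)
1/(C(462, V(0)) - 711228) = 1/(172 - 711228) = 1/(-711056) = -1/711056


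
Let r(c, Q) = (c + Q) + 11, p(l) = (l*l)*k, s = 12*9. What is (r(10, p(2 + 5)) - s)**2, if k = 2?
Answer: 121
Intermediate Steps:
s = 108
p(l) = 2*l**2 (p(l) = (l*l)*2 = l**2*2 = 2*l**2)
r(c, Q) = 11 + Q + c (r(c, Q) = (Q + c) + 11 = 11 + Q + c)
(r(10, p(2 + 5)) - s)**2 = ((11 + 2*(2 + 5)**2 + 10) - 1*108)**2 = ((11 + 2*7**2 + 10) - 108)**2 = ((11 + 2*49 + 10) - 108)**2 = ((11 + 98 + 10) - 108)**2 = (119 - 108)**2 = 11**2 = 121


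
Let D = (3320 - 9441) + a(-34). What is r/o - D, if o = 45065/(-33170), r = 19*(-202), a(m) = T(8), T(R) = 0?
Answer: 80629865/9013 ≈ 8946.0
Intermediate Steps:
a(m) = 0
r = -3838
o = -9013/6634 (o = 45065*(-1/33170) = -9013/6634 ≈ -1.3586)
D = -6121 (D = (3320 - 9441) + 0 = -6121 + 0 = -6121)
r/o - D = -3838/(-9013/6634) - 1*(-6121) = -3838*(-6634/9013) + 6121 = 25461292/9013 + 6121 = 80629865/9013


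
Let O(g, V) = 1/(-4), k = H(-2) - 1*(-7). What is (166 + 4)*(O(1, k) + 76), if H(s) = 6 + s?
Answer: 25755/2 ≈ 12878.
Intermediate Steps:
k = 11 (k = (6 - 2) - 1*(-7) = 4 + 7 = 11)
O(g, V) = -1/4
(166 + 4)*(O(1, k) + 76) = (166 + 4)*(-1/4 + 76) = 170*(303/4) = 25755/2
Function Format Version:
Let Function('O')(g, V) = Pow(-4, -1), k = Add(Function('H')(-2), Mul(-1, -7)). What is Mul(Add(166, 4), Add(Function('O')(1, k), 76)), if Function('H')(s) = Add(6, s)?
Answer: Rational(25755, 2) ≈ 12878.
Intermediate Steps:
k = 11 (k = Add(Add(6, -2), Mul(-1, -7)) = Add(4, 7) = 11)
Function('O')(g, V) = Rational(-1, 4)
Mul(Add(166, 4), Add(Function('O')(1, k), 76)) = Mul(Add(166, 4), Add(Rational(-1, 4), 76)) = Mul(170, Rational(303, 4)) = Rational(25755, 2)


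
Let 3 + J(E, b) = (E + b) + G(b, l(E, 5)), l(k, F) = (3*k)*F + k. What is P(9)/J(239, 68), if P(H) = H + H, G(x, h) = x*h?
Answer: 9/130168 ≈ 6.9141e-5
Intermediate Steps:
l(k, F) = k + 3*F*k (l(k, F) = 3*F*k + k = k + 3*F*k)
G(x, h) = h*x
J(E, b) = -3 + E + b + 16*E*b (J(E, b) = -3 + ((E + b) + (E*(1 + 3*5))*b) = -3 + ((E + b) + (E*(1 + 15))*b) = -3 + ((E + b) + (E*16)*b) = -3 + ((E + b) + (16*E)*b) = -3 + ((E + b) + 16*E*b) = -3 + (E + b + 16*E*b) = -3 + E + b + 16*E*b)
P(H) = 2*H
P(9)/J(239, 68) = (2*9)/(-3 + 239 + 68 + 16*239*68) = 18/(-3 + 239 + 68 + 260032) = 18/260336 = 18*(1/260336) = 9/130168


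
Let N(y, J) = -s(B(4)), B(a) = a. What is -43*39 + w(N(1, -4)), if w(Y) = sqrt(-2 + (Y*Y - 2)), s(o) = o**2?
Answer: -1677 + 6*sqrt(7) ≈ -1661.1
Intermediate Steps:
N(y, J) = -16 (N(y, J) = -1*4**2 = -1*16 = -16)
w(Y) = sqrt(-4 + Y**2) (w(Y) = sqrt(-2 + (Y**2 - 2)) = sqrt(-2 + (-2 + Y**2)) = sqrt(-4 + Y**2))
-43*39 + w(N(1, -4)) = -43*39 + sqrt(-4 + (-16)**2) = -1677 + sqrt(-4 + 256) = -1677 + sqrt(252) = -1677 + 6*sqrt(7)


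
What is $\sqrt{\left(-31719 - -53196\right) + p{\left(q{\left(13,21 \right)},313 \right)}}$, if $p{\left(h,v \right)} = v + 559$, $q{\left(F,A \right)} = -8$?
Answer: $\sqrt{22349} \approx 149.5$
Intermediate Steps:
$p{\left(h,v \right)} = 559 + v$
$\sqrt{\left(-31719 - -53196\right) + p{\left(q{\left(13,21 \right)},313 \right)}} = \sqrt{\left(-31719 - -53196\right) + \left(559 + 313\right)} = \sqrt{\left(-31719 + 53196\right) + 872} = \sqrt{21477 + 872} = \sqrt{22349}$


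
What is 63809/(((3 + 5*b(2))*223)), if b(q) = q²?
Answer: 63809/5129 ≈ 12.441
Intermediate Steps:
63809/(((3 + 5*b(2))*223)) = 63809/(((3 + 5*2²)*223)) = 63809/(((3 + 5*4)*223)) = 63809/(((3 + 20)*223)) = 63809/((23*223)) = 63809/5129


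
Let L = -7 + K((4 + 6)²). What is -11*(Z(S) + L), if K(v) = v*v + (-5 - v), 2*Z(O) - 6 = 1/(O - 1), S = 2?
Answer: -217613/2 ≈ -1.0881e+5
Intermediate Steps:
Z(O) = 3 + 1/(2*(-1 + O)) (Z(O) = 3 + 1/(2*(O - 1)) = 3 + 1/(2*(-1 + O)))
K(v) = -5 + v² - v (K(v) = v² + (-5 - v) = -5 + v² - v)
L = 9888 (L = -7 + (-5 + ((4 + 6)²)² - (4 + 6)²) = -7 + (-5 + (10²)² - 1*10²) = -7 + (-5 + 100² - 1*100) = -7 + (-5 + 10000 - 100) = -7 + 9895 = 9888)
-11*(Z(S) + L) = -11*((-5 + 6*2)/(2*(-1 + 2)) + 9888) = -11*((½)*(-5 + 12)/1 + 9888) = -11*((½)*1*7 + 9888) = -11*(7/2 + 9888) = -11*19783/2 = -217613/2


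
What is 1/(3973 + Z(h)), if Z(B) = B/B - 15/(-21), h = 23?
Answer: 7/27823 ≈ 0.00025159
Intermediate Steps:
Z(B) = 12/7 (Z(B) = 1 - 15*(-1/21) = 1 + 5/7 = 12/7)
1/(3973 + Z(h)) = 1/(3973 + 12/7) = 1/(27823/7) = 7/27823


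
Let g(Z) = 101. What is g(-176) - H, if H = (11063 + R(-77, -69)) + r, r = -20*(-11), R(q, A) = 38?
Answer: -11220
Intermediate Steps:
r = 220
H = 11321 (H = (11063 + 38) + 220 = 11101 + 220 = 11321)
g(-176) - H = 101 - 1*11321 = 101 - 11321 = -11220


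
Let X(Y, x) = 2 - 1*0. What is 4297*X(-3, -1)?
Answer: 8594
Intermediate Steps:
X(Y, x) = 2 (X(Y, x) = 2 + 0 = 2)
4297*X(-3, -1) = 4297*2 = 8594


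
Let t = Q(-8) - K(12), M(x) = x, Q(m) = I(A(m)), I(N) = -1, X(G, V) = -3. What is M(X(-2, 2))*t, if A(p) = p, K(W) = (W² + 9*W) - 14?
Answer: 717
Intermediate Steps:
K(W) = -14 + W² + 9*W
Q(m) = -1
t = -239 (t = -1 - (-14 + 12² + 9*12) = -1 - (-14 + 144 + 108) = -1 - 1*238 = -1 - 238 = -239)
M(X(-2, 2))*t = -3*(-239) = 717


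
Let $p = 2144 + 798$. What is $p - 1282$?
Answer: $1660$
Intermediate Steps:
$p = 2942$
$p - 1282 = 2942 - 1282 = 1660$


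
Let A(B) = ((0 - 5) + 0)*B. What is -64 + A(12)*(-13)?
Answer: 716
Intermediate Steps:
A(B) = -5*B (A(B) = (-5 + 0)*B = -5*B)
-64 + A(12)*(-13) = -64 - 5*12*(-13) = -64 - 60*(-13) = -64 + 780 = 716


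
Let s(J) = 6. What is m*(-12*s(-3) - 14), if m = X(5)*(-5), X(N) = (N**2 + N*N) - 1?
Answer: 21070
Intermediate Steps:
X(N) = -1 + 2*N**2 (X(N) = (N**2 + N**2) - 1 = 2*N**2 - 1 = -1 + 2*N**2)
m = -245 (m = (-1 + 2*5**2)*(-5) = (-1 + 2*25)*(-5) = (-1 + 50)*(-5) = 49*(-5) = -245)
m*(-12*s(-3) - 14) = -245*(-12*6 - 14) = -245*(-72 - 14) = -245*(-86) = 21070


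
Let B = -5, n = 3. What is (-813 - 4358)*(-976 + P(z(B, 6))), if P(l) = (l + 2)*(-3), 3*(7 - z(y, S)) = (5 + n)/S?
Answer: 15538855/3 ≈ 5.1796e+6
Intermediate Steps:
z(y, S) = 7 - 8/(3*S) (z(y, S) = 7 - (5 + 3)/(3*S) = 7 - 8/(3*S))
P(l) = -6 - 3*l (P(l) = (2 + l)*(-3) = -6 - 3*l)
(-813 - 4358)*(-976 + P(z(B, 6))) = (-813 - 4358)*(-976 + (-6 - 3*(7 - 8/3/6))) = -5171*(-976 + (-6 - 3*(7 - 8/3*⅙))) = -5171*(-976 + (-6 - 3*(7 - 4/9))) = -5171*(-976 + (-6 - 3*59/9)) = -5171*(-976 + (-6 - 59/3)) = -5171*(-976 - 77/3) = -5171*(-3005/3) = 15538855/3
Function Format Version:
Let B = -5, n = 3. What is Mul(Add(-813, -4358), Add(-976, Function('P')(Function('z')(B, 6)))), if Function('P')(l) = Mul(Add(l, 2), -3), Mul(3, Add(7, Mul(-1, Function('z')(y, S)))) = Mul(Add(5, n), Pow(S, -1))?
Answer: Rational(15538855, 3) ≈ 5.1796e+6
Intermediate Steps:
Function('z')(y, S) = Add(7, Mul(Rational(-8, 3), Pow(S, -1))) (Function('z')(y, S) = Add(7, Mul(Rational(-1, 3), Mul(Add(5, 3), Pow(S, -1)))) = Add(7, Mul(Rational(-1, 3), Mul(8, Pow(S, -1)))) = Add(7, Mul(Rational(-8, 3), Pow(S, -1))))
Function('P')(l) = Add(-6, Mul(-3, l)) (Function('P')(l) = Mul(Add(2, l), -3) = Add(-6, Mul(-3, l)))
Mul(Add(-813, -4358), Add(-976, Function('P')(Function('z')(B, 6)))) = Mul(Add(-813, -4358), Add(-976, Add(-6, Mul(-3, Add(7, Mul(Rational(-8, 3), Pow(6, -1))))))) = Mul(-5171, Add(-976, Add(-6, Mul(-3, Add(7, Mul(Rational(-8, 3), Rational(1, 6))))))) = Mul(-5171, Add(-976, Add(-6, Mul(-3, Add(7, Rational(-4, 9)))))) = Mul(-5171, Add(-976, Add(-6, Mul(-3, Rational(59, 9))))) = Mul(-5171, Add(-976, Add(-6, Rational(-59, 3)))) = Mul(-5171, Add(-976, Rational(-77, 3))) = Mul(-5171, Rational(-3005, 3)) = Rational(15538855, 3)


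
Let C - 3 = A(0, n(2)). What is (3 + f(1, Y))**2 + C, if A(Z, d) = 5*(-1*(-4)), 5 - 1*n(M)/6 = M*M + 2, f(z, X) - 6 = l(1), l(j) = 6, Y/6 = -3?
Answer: 248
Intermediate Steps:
Y = -18 (Y = 6*(-3) = -18)
f(z, X) = 12 (f(z, X) = 6 + 6 = 12)
n(M) = 18 - 6*M**2 (n(M) = 30 - 6*(M*M + 2) = 30 - 6*(M**2 + 2) = 30 - 6*(2 + M**2) = 30 + (-12 - 6*M**2) = 18 - 6*M**2)
A(Z, d) = 20 (A(Z, d) = 5*4 = 20)
C = 23 (C = 3 + 20 = 23)
(3 + f(1, Y))**2 + C = (3 + 12)**2 + 23 = 15**2 + 23 = 225 + 23 = 248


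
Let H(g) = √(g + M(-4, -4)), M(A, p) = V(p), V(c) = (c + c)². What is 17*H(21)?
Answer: 17*√85 ≈ 156.73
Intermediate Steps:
V(c) = 4*c² (V(c) = (2*c)² = 4*c²)
M(A, p) = 4*p²
H(g) = √(64 + g) (H(g) = √(g + 4*(-4)²) = √(g + 4*16) = √(g + 64) = √(64 + g))
17*H(21) = 17*√(64 + 21) = 17*√85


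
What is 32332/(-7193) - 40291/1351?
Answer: -333493695/9717743 ≈ -34.318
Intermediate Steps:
32332/(-7193) - 40291/1351 = 32332*(-1/7193) - 40291*1/1351 = -32332/7193 - 40291/1351 = -333493695/9717743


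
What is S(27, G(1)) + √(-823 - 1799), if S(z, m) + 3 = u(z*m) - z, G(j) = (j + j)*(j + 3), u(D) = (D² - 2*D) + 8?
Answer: 46202 + I*√2622 ≈ 46202.0 + 51.205*I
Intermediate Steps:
u(D) = 8 + D² - 2*D
G(j) = 2*j*(3 + j) (G(j) = (2*j)*(3 + j) = 2*j*(3 + j))
S(z, m) = 5 - z + m²*z² - 2*m*z (S(z, m) = -3 + ((8 + (z*m)² - 2*z*m) - z) = -3 + ((8 + (m*z)² - 2*m*z) - z) = -3 + ((8 + m²*z² - 2*m*z) - z) = -3 + (8 - z + m²*z² - 2*m*z) = 5 - z + m²*z² - 2*m*z)
S(27, G(1)) + √(-823 - 1799) = (5 - 1*27 + (2*1*(3 + 1))²*27² - 2*2*1*(3 + 1)*27) + √(-823 - 1799) = (5 - 27 + (2*1*4)²*729 - 2*2*1*4*27) + √(-2622) = (5 - 27 + 8²*729 - 2*8*27) + I*√2622 = (5 - 27 + 64*729 - 432) + I*√2622 = (5 - 27 + 46656 - 432) + I*√2622 = 46202 + I*√2622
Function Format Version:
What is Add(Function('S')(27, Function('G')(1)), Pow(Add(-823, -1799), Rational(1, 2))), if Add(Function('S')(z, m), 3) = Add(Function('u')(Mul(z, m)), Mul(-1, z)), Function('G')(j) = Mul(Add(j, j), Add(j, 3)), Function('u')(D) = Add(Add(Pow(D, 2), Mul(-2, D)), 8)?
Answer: Add(46202, Mul(I, Pow(2622, Rational(1, 2)))) ≈ Add(46202., Mul(51.205, I))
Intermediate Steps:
Function('u')(D) = Add(8, Pow(D, 2), Mul(-2, D))
Function('G')(j) = Mul(2, j, Add(3, j)) (Function('G')(j) = Mul(Mul(2, j), Add(3, j)) = Mul(2, j, Add(3, j)))
Function('S')(z, m) = Add(5, Mul(-1, z), Mul(Pow(m, 2), Pow(z, 2)), Mul(-2, m, z)) (Function('S')(z, m) = Add(-3, Add(Add(8, Pow(Mul(z, m), 2), Mul(-2, Mul(z, m))), Mul(-1, z))) = Add(-3, Add(Add(8, Pow(Mul(m, z), 2), Mul(-2, Mul(m, z))), Mul(-1, z))) = Add(-3, Add(Add(8, Mul(Pow(m, 2), Pow(z, 2)), Mul(-2, m, z)), Mul(-1, z))) = Add(-3, Add(8, Mul(-1, z), Mul(Pow(m, 2), Pow(z, 2)), Mul(-2, m, z))) = Add(5, Mul(-1, z), Mul(Pow(m, 2), Pow(z, 2)), Mul(-2, m, z)))
Add(Function('S')(27, Function('G')(1)), Pow(Add(-823, -1799), Rational(1, 2))) = Add(Add(5, Mul(-1, 27), Mul(Pow(Mul(2, 1, Add(3, 1)), 2), Pow(27, 2)), Mul(-2, Mul(2, 1, Add(3, 1)), 27)), Pow(Add(-823, -1799), Rational(1, 2))) = Add(Add(5, -27, Mul(Pow(Mul(2, 1, 4), 2), 729), Mul(-2, Mul(2, 1, 4), 27)), Pow(-2622, Rational(1, 2))) = Add(Add(5, -27, Mul(Pow(8, 2), 729), Mul(-2, 8, 27)), Mul(I, Pow(2622, Rational(1, 2)))) = Add(Add(5, -27, Mul(64, 729), -432), Mul(I, Pow(2622, Rational(1, 2)))) = Add(Add(5, -27, 46656, -432), Mul(I, Pow(2622, Rational(1, 2)))) = Add(46202, Mul(I, Pow(2622, Rational(1, 2))))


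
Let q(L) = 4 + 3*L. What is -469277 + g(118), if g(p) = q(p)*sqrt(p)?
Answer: -469277 + 358*sqrt(118) ≈ -4.6539e+5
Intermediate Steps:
g(p) = sqrt(p)*(4 + 3*p) (g(p) = (4 + 3*p)*sqrt(p) = sqrt(p)*(4 + 3*p))
-469277 + g(118) = -469277 + sqrt(118)*(4 + 3*118) = -469277 + sqrt(118)*(4 + 354) = -469277 + sqrt(118)*358 = -469277 + 358*sqrt(118)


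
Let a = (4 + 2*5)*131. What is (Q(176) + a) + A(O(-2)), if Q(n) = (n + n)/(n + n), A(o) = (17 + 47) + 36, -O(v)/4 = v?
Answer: 1935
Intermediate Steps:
O(v) = -4*v
a = 1834 (a = (4 + 10)*131 = 14*131 = 1834)
A(o) = 100 (A(o) = 64 + 36 = 100)
Q(n) = 1 (Q(n) = (2*n)/((2*n)) = (2*n)*(1/(2*n)) = 1)
(Q(176) + a) + A(O(-2)) = (1 + 1834) + 100 = 1835 + 100 = 1935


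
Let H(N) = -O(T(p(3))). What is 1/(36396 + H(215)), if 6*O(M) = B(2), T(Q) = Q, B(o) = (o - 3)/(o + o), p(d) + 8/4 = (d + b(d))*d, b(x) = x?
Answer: 24/873505 ≈ 2.7476e-5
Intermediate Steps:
p(d) = -2 + 2*d² (p(d) = -2 + (d + d)*d = -2 + (2*d)*d = -2 + 2*d²)
B(o) = (-3 + o)/(2*o) (B(o) = (-3 + o)/((2*o)) = (-3 + o)*(1/(2*o)) = (-3 + o)/(2*o))
O(M) = -1/24 (O(M) = ((½)*(-3 + 2)/2)/6 = ((½)*(½)*(-1))/6 = (⅙)*(-¼) = -1/24)
H(N) = 1/24 (H(N) = -1*(-1/24) = 1/24)
1/(36396 + H(215)) = 1/(36396 + 1/24) = 1/(873505/24) = 24/873505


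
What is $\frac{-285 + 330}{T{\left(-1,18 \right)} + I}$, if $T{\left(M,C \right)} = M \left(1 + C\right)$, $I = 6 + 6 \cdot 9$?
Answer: $\frac{45}{41} \approx 1.0976$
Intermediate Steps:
$I = 60$ ($I = 6 + 54 = 60$)
$\frac{-285 + 330}{T{\left(-1,18 \right)} + I} = \frac{-285 + 330}{- (1 + 18) + 60} = \frac{45}{\left(-1\right) 19 + 60} = \frac{45}{-19 + 60} = \frac{45}{41}$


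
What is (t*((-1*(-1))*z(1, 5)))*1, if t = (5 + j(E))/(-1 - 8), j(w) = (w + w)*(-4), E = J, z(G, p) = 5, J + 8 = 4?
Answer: -185/9 ≈ -20.556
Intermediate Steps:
J = -4 (J = -8 + 4 = -4)
E = -4
j(w) = -8*w (j(w) = (2*w)*(-4) = -8*w)
t = -37/9 (t = (5 - 8*(-4))/(-1 - 8) = (5 + 32)/(-9) = 37*(-⅑) = -37/9 ≈ -4.1111)
(t*((-1*(-1))*z(1, 5)))*1 = -37*(-1*(-1))*5/9*1 = -37*5/9*1 = -37/9*5*1 = -185/9*1 = -185/9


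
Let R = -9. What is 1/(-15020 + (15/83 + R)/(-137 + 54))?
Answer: -6889/103472048 ≈ -6.6578e-5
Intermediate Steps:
1/(-15020 + (15/83 + R)/(-137 + 54)) = 1/(-15020 + (15/83 - 9)/(-137 + 54)) = 1/(-15020 + (15*(1/83) - 9)/(-83)) = 1/(-15020 - (15/83 - 9)/83) = 1/(-15020 - 1/83*(-732/83)) = 1/(-15020 + 732/6889) = 1/(-103472048/6889) = -6889/103472048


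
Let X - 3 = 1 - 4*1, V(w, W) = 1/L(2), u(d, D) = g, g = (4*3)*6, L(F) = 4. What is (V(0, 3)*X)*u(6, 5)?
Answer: 0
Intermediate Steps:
g = 72 (g = 12*6 = 72)
u(d, D) = 72
V(w, W) = ¼ (V(w, W) = 1/4 = ¼)
X = 0 (X = 3 + (1 - 4*1) = 3 + (1 - 4) = 3 - 3 = 0)
(V(0, 3)*X)*u(6, 5) = ((¼)*0)*72 = 0*72 = 0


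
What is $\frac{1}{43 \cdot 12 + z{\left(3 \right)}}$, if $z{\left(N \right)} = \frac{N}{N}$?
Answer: $\frac{1}{517} \approx 0.0019342$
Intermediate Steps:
$z{\left(N \right)} = 1$
$\frac{1}{43 \cdot 12 + z{\left(3 \right)}} = \frac{1}{43 \cdot 12 + 1} = \frac{1}{516 + 1} = \frac{1}{517}$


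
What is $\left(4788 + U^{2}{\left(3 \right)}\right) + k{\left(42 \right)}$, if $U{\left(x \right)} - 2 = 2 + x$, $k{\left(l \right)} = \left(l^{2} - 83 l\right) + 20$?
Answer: $3135$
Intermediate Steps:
$k{\left(l \right)} = 20 + l^{2} - 83 l$
$U{\left(x \right)} = 4 + x$ ($U{\left(x \right)} = 2 + \left(2 + x\right) = 4 + x$)
$\left(4788 + U^{2}{\left(3 \right)}\right) + k{\left(42 \right)} = \left(4788 + \left(4 + 3\right)^{2}\right) + \left(20 + 42^{2} - 3486\right) = \left(4788 + 7^{2}\right) + \left(20 + 1764 - 3486\right) = \left(4788 + 49\right) - 1702 = 4837 - 1702 = 3135$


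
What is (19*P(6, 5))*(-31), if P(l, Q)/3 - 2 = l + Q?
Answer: -22971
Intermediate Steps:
P(l, Q) = 6 + 3*Q + 3*l (P(l, Q) = 6 + 3*(l + Q) = 6 + 3*(Q + l) = 6 + (3*Q + 3*l) = 6 + 3*Q + 3*l)
(19*P(6, 5))*(-31) = (19*(6 + 3*5 + 3*6))*(-31) = (19*(6 + 15 + 18))*(-31) = (19*39)*(-31) = 741*(-31) = -22971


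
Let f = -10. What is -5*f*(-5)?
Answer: -250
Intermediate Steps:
-5*f*(-5) = -5*(-10)*(-5) = 50*(-5) = -250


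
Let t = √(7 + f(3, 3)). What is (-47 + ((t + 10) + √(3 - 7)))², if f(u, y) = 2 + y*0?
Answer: 1152 - 136*I ≈ 1152.0 - 136.0*I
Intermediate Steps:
f(u, y) = 2 (f(u, y) = 2 + 0 = 2)
t = 3 (t = √(7 + 2) = √9 = 3)
(-47 + ((t + 10) + √(3 - 7)))² = (-47 + ((3 + 10) + √(3 - 7)))² = (-47 + (13 + √(-4)))² = (-47 + (13 + 2*I))² = (-34 + 2*I)²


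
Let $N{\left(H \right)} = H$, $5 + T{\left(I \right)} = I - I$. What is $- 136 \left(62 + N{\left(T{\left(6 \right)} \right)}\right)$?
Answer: $-7752$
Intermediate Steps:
$T{\left(I \right)} = -5$ ($T{\left(I \right)} = -5 + \left(I - I\right) = -5 + 0 = -5$)
$- 136 \left(62 + N{\left(T{\left(6 \right)} \right)}\right) = - 136 \left(62 - 5\right) = \left(-136\right) 57 = -7752$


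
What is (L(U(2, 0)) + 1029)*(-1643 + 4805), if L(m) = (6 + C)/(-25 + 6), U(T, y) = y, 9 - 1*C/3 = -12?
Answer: 61602084/19 ≈ 3.2422e+6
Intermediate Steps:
C = 63 (C = 27 - 3*(-12) = 27 + 36 = 63)
L(m) = -69/19 (L(m) = (6 + 63)/(-25 + 6) = 69/(-19) = 69*(-1/19) = -69/19)
(L(U(2, 0)) + 1029)*(-1643 + 4805) = (-69/19 + 1029)*(-1643 + 4805) = (19482/19)*3162 = 61602084/19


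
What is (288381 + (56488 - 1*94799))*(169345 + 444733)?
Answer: 153562485460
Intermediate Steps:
(288381 + (56488 - 1*94799))*(169345 + 444733) = (288381 + (56488 - 94799))*614078 = (288381 - 38311)*614078 = 250070*614078 = 153562485460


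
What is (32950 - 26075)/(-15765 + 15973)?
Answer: 6875/208 ≈ 33.053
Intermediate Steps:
(32950 - 26075)/(-15765 + 15973) = 6875/208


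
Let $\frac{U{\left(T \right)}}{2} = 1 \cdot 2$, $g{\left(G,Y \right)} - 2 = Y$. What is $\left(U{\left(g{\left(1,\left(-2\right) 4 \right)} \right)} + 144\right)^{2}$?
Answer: $21904$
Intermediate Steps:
$g{\left(G,Y \right)} = 2 + Y$
$U{\left(T \right)} = 4$ ($U{\left(T \right)} = 2 \cdot 1 \cdot 2 = 2 \cdot 2 = 4$)
$\left(U{\left(g{\left(1,\left(-2\right) 4 \right)} \right)} + 144\right)^{2} = \left(4 + 144\right)^{2} = 148^{2} = 21904$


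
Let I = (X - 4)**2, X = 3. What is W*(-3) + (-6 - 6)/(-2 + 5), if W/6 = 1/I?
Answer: -22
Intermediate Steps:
I = 1 (I = (3 - 4)**2 = (-1)**2 = 1)
W = 6 (W = 6/1 = 6*1 = 6)
W*(-3) + (-6 - 6)/(-2 + 5) = 6*(-3) + (-6 - 6)/(-2 + 5) = -18 - 12/3 = -18 - 12*1/3 = -18 - 4 = -22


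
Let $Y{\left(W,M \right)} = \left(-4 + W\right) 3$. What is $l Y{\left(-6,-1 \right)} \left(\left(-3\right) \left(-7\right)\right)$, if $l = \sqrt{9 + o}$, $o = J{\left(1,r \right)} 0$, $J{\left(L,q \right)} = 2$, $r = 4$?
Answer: $-1890$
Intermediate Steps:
$Y{\left(W,M \right)} = -12 + 3 W$
$o = 0$ ($o = 2 \cdot 0 = 0$)
$l = 3$ ($l = \sqrt{9 + 0} = \sqrt{9} = 3$)
$l Y{\left(-6,-1 \right)} \left(\left(-3\right) \left(-7\right)\right) = 3 \left(-12 + 3 \left(-6\right)\right) \left(\left(-3\right) \left(-7\right)\right) = 3 \left(-12 - 18\right) 21 = 3 \left(-30\right) 21 = \left(-90\right) 21 = -1890$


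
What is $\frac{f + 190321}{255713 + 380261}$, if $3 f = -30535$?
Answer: $\frac{270214}{953961} \approx 0.28325$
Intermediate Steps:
$f = - \frac{30535}{3}$ ($f = \frac{1}{3} \left(-30535\right) = - \frac{30535}{3} \approx -10178.0$)
$\frac{f + 190321}{255713 + 380261} = \frac{- \frac{30535}{3} + 190321}{255713 + 380261} = \frac{540428}{3 \cdot 635974} = \frac{540428}{3} \cdot \frac{1}{635974} = \frac{270214}{953961}$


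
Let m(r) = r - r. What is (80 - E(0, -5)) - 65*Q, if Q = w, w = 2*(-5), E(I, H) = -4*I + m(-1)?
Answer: 730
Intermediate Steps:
m(r) = 0
E(I, H) = -4*I (E(I, H) = -4*I + 0 = -4*I)
w = -10
Q = -10
(80 - E(0, -5)) - 65*Q = (80 - (-4)*0) - 65*(-10) = (80 - 1*0) + 650 = (80 + 0) + 650 = 80 + 650 = 730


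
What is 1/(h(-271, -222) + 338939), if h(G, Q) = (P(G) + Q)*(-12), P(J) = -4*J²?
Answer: 1/3866771 ≈ 2.5861e-7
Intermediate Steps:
h(G, Q) = -12*Q + 48*G² (h(G, Q) = (-4*G² + Q)*(-12) = (Q - 4*G²)*(-12) = -12*Q + 48*G²)
1/(h(-271, -222) + 338939) = 1/((-12*(-222) + 48*(-271)²) + 338939) = 1/((2664 + 48*73441) + 338939) = 1/((2664 + 3525168) + 338939) = 1/(3527832 + 338939) = 1/3866771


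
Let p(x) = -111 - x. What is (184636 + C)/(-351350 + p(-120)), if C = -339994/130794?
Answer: -12074470495/22976647377 ≈ -0.52551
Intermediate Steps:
C = -169997/65397 (C = -339994*1/130794 = -169997/65397 ≈ -2.5995)
(184636 + C)/(-351350 + p(-120)) = (184636 - 169997/65397)/(-351350 + (-111 - 1*(-120))) = 12074470495/(65397*(-351350 + (-111 + 120))) = 12074470495/(65397*(-351350 + 9)) = (12074470495/65397)/(-351341) = (12074470495/65397)*(-1/351341) = -12074470495/22976647377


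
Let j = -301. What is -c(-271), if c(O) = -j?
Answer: -301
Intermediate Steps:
c(O) = 301 (c(O) = -1*(-301) = 301)
-c(-271) = -1*301 = -301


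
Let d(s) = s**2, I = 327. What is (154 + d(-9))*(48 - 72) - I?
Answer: -5967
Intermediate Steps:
(154 + d(-9))*(48 - 72) - I = (154 + (-9)**2)*(48 - 72) - 1*327 = (154 + 81)*(-24) - 327 = 235*(-24) - 327 = -5640 - 327 = -5967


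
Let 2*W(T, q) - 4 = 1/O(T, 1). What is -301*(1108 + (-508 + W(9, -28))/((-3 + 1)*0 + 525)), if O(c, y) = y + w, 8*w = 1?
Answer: -8996890/27 ≈ -3.3322e+5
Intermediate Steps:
w = 1/8 (w = (1/8)*1 = 1/8 ≈ 0.12500)
O(c, y) = 1/8 + y (O(c, y) = y + 1/8 = 1/8 + y)
W(T, q) = 22/9 (W(T, q) = 2 + 1/(2*(1/8 + 1)) = 2 + 1/(2*(9/8)) = 2 + (1/2)*(8/9) = 2 + 4/9 = 22/9)
-301*(1108 + (-508 + W(9, -28))/((-3 + 1)*0 + 525)) = -301*(1108 + (-508 + 22/9)/((-3 + 1)*0 + 525)) = -301*(1108 - 4550/(9*(-2*0 + 525))) = -301*(1108 - 4550/(9*(0 + 525))) = -301*(1108 - 4550/9/525) = -301*(1108 - 4550/9*1/525) = -301*(1108 - 26/27) = -301*29890/27 = -8996890/27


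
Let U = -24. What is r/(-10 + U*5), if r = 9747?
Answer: -9747/130 ≈ -74.977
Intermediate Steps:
r/(-10 + U*5) = 9747/(-10 - 24*5) = 9747/(-10 - 120) = 9747/(-130) = 9747*(-1/130) = -9747/130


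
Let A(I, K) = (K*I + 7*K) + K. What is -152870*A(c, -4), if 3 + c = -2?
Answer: 1834440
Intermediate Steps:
c = -5 (c = -3 - 2 = -5)
A(I, K) = 8*K + I*K (A(I, K) = (I*K + 7*K) + K = (7*K + I*K) + K = 8*K + I*K)
-152870*A(c, -4) = -(-611480)*(8 - 5) = -(-611480)*3 = -152870*(-12) = 1834440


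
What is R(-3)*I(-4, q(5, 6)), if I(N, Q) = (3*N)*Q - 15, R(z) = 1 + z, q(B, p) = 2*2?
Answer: 126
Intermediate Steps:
q(B, p) = 4
I(N, Q) = -15 + 3*N*Q (I(N, Q) = 3*N*Q - 15 = -15 + 3*N*Q)
R(-3)*I(-4, q(5, 6)) = (1 - 3)*(-15 + 3*(-4)*4) = -2*(-15 - 48) = -2*(-63) = 126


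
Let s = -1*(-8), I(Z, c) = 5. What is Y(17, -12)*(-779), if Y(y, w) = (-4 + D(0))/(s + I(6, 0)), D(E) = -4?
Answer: 6232/13 ≈ 479.38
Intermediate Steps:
s = 8
Y(y, w) = -8/13 (Y(y, w) = (-4 - 4)/(8 + 5) = -8/13)
Y(17, -12)*(-779) = -8/13*(-779) = 6232/13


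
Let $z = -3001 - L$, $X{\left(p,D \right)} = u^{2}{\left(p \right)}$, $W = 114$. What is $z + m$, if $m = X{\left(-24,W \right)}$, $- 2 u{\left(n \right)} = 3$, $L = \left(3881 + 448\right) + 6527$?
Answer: $- \frac{55419}{4} \approx -13855.0$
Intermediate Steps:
$L = 10856$ ($L = 4329 + 6527 = 10856$)
$u{\left(n \right)} = - \frac{3}{2}$ ($u{\left(n \right)} = \left(- \frac{1}{2}\right) 3 = - \frac{3}{2}$)
$X{\left(p,D \right)} = \frac{9}{4}$ ($X{\left(p,D \right)} = \left(- \frac{3}{2}\right)^{2} = \frac{9}{4}$)
$m = \frac{9}{4} \approx 2.25$
$z = -13857$ ($z = -3001 - 10856 = -13857$)
$z + m = -13857 + \frac{9}{4} = - \frac{55419}{4}$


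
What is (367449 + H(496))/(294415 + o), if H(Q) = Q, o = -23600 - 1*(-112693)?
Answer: 367945/383508 ≈ 0.95942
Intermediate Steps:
o = 89093 (o = -23600 + 112693 = 89093)
(367449 + H(496))/(294415 + o) = (367449 + 496)/(294415 + 89093) = 367945/383508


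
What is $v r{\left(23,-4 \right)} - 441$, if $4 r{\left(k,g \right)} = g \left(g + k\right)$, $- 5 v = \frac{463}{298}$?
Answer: $- \frac{648293}{1490} \approx -435.1$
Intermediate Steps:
$v = - \frac{463}{1490}$ ($v = - \frac{463 \cdot \frac{1}{298}}{5} = \left(- \frac{1}{5}\right) \frac{463}{298} = - \frac{463}{1490} \approx -0.31074$)
$r{\left(k,g \right)} = \frac{g \left(g + k\right)}{4}$
$v r{\left(23,-4 \right)} - 441 = - \frac{463 \cdot \frac{1}{4} \left(-4\right) \left(-4 + 23\right)}{1490} - 441 = - \frac{463 \cdot \frac{1}{4} \left(-4\right) 19}{1490} - 441 = \left(- \frac{463}{1490}\right) \left(-19\right) - 441 = \frac{8797}{1490} - 441 = - \frac{648293}{1490}$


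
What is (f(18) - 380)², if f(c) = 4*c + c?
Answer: 84100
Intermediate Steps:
f(c) = 5*c
(f(18) - 380)² = (5*18 - 380)² = (90 - 380)² = (-290)² = 84100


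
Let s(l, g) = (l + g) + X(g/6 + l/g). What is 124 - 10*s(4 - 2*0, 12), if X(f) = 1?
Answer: -46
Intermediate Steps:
s(l, g) = 1 + g + l (s(l, g) = (l + g) + 1 = (g + l) + 1 = 1 + g + l)
124 - 10*s(4 - 2*0, 12) = 124 - 10*(1 + 12 + (4 - 2*0)) = 124 - 10*(1 + 12 + (4 + 0)) = 124 - 10*(1 + 12 + 4) = 124 - 10*17 = 124 - 170 = -46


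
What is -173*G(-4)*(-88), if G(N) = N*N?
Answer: 243584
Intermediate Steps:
G(N) = N**2
-173*G(-4)*(-88) = -173*(-4)**2*(-88) = -173*16*(-88) = -2768*(-88) = 243584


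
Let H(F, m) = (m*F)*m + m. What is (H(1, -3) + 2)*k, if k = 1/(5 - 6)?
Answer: -8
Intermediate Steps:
H(F, m) = m + F*m² (H(F, m) = (F*m)*m + m = F*m² + m = m + F*m²)
k = -1 (k = 1/(-1) = -1)
(H(1, -3) + 2)*k = (-3*(1 + 1*(-3)) + 2)*(-1) = (-3*(1 - 3) + 2)*(-1) = (-3*(-2) + 2)*(-1) = (6 + 2)*(-1) = 8*(-1) = -8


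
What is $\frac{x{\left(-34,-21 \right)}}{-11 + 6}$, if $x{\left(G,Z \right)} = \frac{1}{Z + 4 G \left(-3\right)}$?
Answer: $- \frac{1}{1935} \approx -0.0005168$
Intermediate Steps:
$x{\left(G,Z \right)} = \frac{1}{Z - 12 G}$
$\frac{x{\left(-34,-21 \right)}}{-11 + 6} = \frac{\left(-1\right) \frac{1}{\left(-1\right) \left(-21\right) + 12 \left(-34\right)}}{-11 + 6} = \frac{\left(-1\right) \frac{1}{21 - 408}}{-5} = - \frac{1}{-387} \left(- \frac{1}{5}\right) = \left(-1\right) \left(- \frac{1}{387}\right) \left(- \frac{1}{5}\right) = \frac{1}{387} \left(- \frac{1}{5}\right) = - \frac{1}{1935}$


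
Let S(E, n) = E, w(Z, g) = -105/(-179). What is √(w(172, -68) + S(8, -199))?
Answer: √275123/179 ≈ 2.9303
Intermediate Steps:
w(Z, g) = 105/179 (w(Z, g) = -105*(-1/179) = 105/179)
√(w(172, -68) + S(8, -199)) = √(105/179 + 8) = √(1537/179) = √275123/179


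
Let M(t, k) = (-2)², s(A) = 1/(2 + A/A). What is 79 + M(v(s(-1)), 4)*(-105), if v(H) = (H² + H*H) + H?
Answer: -341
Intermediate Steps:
s(A) = ⅓ (s(A) = 1/(2 + 1) = 1/3 = ⅓)
v(H) = H + 2*H² (v(H) = (H² + H²) + H = 2*H² + H = H + 2*H²)
M(t, k) = 4
79 + M(v(s(-1)), 4)*(-105) = 79 + 4*(-105) = 79 - 420 = -341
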